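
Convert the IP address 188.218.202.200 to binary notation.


188 = 10111100
218 = 11011010
202 = 11001010
200 = 11001000
Binary: 10111100.11011010.11001010.11001000


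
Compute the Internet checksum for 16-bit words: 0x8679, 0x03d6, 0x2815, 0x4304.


Sum all words (with carry folding):
+ 0x8679 = 0x8679
+ 0x03d6 = 0x8a4f
+ 0x2815 = 0xb264
+ 0x4304 = 0xf568
One's complement: ~0xf568
Checksum = 0x0a97


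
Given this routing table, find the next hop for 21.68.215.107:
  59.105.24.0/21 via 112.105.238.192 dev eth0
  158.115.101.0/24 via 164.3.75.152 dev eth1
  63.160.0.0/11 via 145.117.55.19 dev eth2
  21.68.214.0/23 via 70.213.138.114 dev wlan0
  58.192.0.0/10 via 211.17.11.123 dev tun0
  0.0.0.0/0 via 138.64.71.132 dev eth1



Longest prefix match for 21.68.215.107:
  /21 59.105.24.0: no
  /24 158.115.101.0: no
  /11 63.160.0.0: no
  /23 21.68.214.0: MATCH
  /10 58.192.0.0: no
  /0 0.0.0.0: MATCH
Selected: next-hop 70.213.138.114 via wlan0 (matched /23)


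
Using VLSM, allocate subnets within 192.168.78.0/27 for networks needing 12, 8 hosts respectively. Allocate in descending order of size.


12 hosts -> /28 (14 usable): 192.168.78.0/28
8 hosts -> /28 (14 usable): 192.168.78.16/28
Allocation: 192.168.78.0/28 (12 hosts, 14 usable); 192.168.78.16/28 (8 hosts, 14 usable)


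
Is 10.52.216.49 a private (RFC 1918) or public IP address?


RFC 1918 private ranges:
  10.0.0.0/8 (10.0.0.0 - 10.255.255.255)
  172.16.0.0/12 (172.16.0.0 - 172.31.255.255)
  192.168.0.0/16 (192.168.0.0 - 192.168.255.255)
Private (in 10.0.0.0/8)


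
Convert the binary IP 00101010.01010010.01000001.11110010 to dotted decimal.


00101010 = 42
01010010 = 82
01000001 = 65
11110010 = 242
IP: 42.82.65.242


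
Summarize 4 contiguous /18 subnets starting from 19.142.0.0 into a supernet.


Original prefix: /18
Number of subnets: 4 = 2^2
New prefix = 18 - 2 = 16
Supernet: 19.142.0.0/16


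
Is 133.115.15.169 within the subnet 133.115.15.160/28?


Subnet network: 133.115.15.160
Test IP AND mask: 133.115.15.160
Yes, 133.115.15.169 is in 133.115.15.160/28


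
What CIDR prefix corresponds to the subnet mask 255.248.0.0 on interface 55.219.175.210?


Binary: 11111111.11111000.00000000.00000000
Count leading 1s
Prefix: /13


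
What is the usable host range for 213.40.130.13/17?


Network: 213.40.128.0
Broadcast: 213.40.255.255
First usable = network + 1
Last usable = broadcast - 1
Range: 213.40.128.1 to 213.40.255.254


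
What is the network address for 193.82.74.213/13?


IP:   11000001.01010010.01001010.11010101
Mask: 11111111.11111000.00000000.00000000
AND operation:
Net:  11000001.01010000.00000000.00000000
Network: 193.80.0.0/13


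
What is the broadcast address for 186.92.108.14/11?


Network: 186.64.0.0/11
Host bits = 21
Set all host bits to 1:
Broadcast: 186.95.255.255


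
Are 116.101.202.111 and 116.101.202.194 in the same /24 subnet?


Mask: 255.255.255.0
116.101.202.111 AND mask = 116.101.202.0
116.101.202.194 AND mask = 116.101.202.0
Yes, same subnet (116.101.202.0)


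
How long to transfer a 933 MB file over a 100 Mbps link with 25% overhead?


Effective throughput = 100 * (1 - 25/100) = 75 Mbps
File size in Mb = 933 * 8 = 7464 Mb
Time = 7464 / 75
Time = 99.52 seconds


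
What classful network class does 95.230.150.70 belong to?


First octet: 95
Binary: 01011111
0xxxxxxx -> Class A (1-126)
Class A, default mask 255.0.0.0 (/8)


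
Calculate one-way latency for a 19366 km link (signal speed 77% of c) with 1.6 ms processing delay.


Speed = 0.77 * 3e5 km/s = 231000 km/s
Propagation delay = 19366 / 231000 = 0.0838 s = 83.8355 ms
Processing delay = 1.6 ms
Total one-way latency = 85.4355 ms


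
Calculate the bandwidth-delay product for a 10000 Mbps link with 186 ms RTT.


BDP = bandwidth * RTT
= 10000 Mbps * 186 ms
= 10000 * 1e6 * 186 / 1000 bits
= 1860000000 bits
= 232500000 bytes
= 227050.7812 KB
BDP = 1860000000 bits (232500000 bytes)


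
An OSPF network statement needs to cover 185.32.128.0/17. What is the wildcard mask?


Subnet mask: 255.255.128.0
Wildcard = 255.255.255.255 - subnet mask
255 - 255 = 0
255 - 255 = 0
255 - 128 = 127
255 - 0 = 255
Wildcard: 0.0.127.255


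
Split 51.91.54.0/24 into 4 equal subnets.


New prefix = 24 + 2 = 26
Each subnet has 64 addresses
  51.91.54.0/26
  51.91.54.64/26
  51.91.54.128/26
  51.91.54.192/26
Subnets: 51.91.54.0/26, 51.91.54.64/26, 51.91.54.128/26, 51.91.54.192/26


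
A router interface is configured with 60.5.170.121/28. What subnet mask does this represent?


/28 means 28 network bits, 4 host bits
Binary: 11111111111111111111111111110000
Mask: 255.255.255.240


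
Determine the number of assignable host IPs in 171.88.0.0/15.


Host bits = 32 - 15 = 17
Total addresses = 2^17 = 131072
Usable = total - 2 (network and broadcast)
Usable hosts: 131070


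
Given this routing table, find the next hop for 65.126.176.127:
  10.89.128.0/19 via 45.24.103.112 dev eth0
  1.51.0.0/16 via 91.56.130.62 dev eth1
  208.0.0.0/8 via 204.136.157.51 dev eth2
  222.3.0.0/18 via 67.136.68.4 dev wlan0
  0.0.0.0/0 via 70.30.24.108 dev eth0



Longest prefix match for 65.126.176.127:
  /19 10.89.128.0: no
  /16 1.51.0.0: no
  /8 208.0.0.0: no
  /18 222.3.0.0: no
  /0 0.0.0.0: MATCH
Selected: next-hop 70.30.24.108 via eth0 (matched /0)


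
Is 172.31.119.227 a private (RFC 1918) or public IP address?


RFC 1918 private ranges:
  10.0.0.0/8 (10.0.0.0 - 10.255.255.255)
  172.16.0.0/12 (172.16.0.0 - 172.31.255.255)
  192.168.0.0/16 (192.168.0.0 - 192.168.255.255)
Private (in 172.16.0.0/12)


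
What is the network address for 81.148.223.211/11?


IP:   01010001.10010100.11011111.11010011
Mask: 11111111.11100000.00000000.00000000
AND operation:
Net:  01010001.10000000.00000000.00000000
Network: 81.128.0.0/11


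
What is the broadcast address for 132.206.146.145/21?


Network: 132.206.144.0/21
Host bits = 11
Set all host bits to 1:
Broadcast: 132.206.151.255


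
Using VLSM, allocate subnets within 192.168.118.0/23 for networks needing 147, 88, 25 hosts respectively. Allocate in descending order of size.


147 hosts -> /24 (254 usable): 192.168.118.0/24
88 hosts -> /25 (126 usable): 192.168.119.0/25
25 hosts -> /27 (30 usable): 192.168.119.128/27
Allocation: 192.168.118.0/24 (147 hosts, 254 usable); 192.168.119.0/25 (88 hosts, 126 usable); 192.168.119.128/27 (25 hosts, 30 usable)


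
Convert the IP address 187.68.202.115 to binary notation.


187 = 10111011
68 = 01000100
202 = 11001010
115 = 01110011
Binary: 10111011.01000100.11001010.01110011


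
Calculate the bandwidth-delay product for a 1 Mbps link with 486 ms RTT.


BDP = bandwidth * RTT
= 1 Mbps * 486 ms
= 1 * 1e6 * 486 / 1000 bits
= 486000 bits
= 60750 bytes
= 59.3262 KB
BDP = 486000 bits (60750 bytes)


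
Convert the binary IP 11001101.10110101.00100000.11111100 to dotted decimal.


11001101 = 205
10110101 = 181
00100000 = 32
11111100 = 252
IP: 205.181.32.252


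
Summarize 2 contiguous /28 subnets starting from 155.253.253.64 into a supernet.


Original prefix: /28
Number of subnets: 2 = 2^1
New prefix = 28 - 1 = 27
Supernet: 155.253.253.64/27


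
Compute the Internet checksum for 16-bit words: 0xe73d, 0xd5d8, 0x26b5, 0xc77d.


Sum all words (with carry folding):
+ 0xe73d = 0xe73d
+ 0xd5d8 = 0xbd16
+ 0x26b5 = 0xe3cb
+ 0xc77d = 0xab49
One's complement: ~0xab49
Checksum = 0x54b6


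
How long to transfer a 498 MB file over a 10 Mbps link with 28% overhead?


Effective throughput = 10 * (1 - 28/100) = 7.2 Mbps
File size in Mb = 498 * 8 = 3984 Mb
Time = 3984 / 7.2
Time = 553.3333 seconds


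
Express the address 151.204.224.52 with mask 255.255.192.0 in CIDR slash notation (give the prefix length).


Binary: 11111111.11111111.11000000.00000000
Count leading 1s
Prefix: /18


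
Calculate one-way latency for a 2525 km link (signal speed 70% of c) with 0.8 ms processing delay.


Speed = 0.7 * 3e5 km/s = 210000 km/s
Propagation delay = 2525 / 210000 = 0.012 s = 12.0238 ms
Processing delay = 0.8 ms
Total one-way latency = 12.8238 ms


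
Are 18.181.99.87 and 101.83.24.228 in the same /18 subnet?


Mask: 255.255.192.0
18.181.99.87 AND mask = 18.181.64.0
101.83.24.228 AND mask = 101.83.0.0
No, different subnets (18.181.64.0 vs 101.83.0.0)


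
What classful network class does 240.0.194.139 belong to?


First octet: 240
Binary: 11110000
1111xxxx -> Class E (240-255)
Class E (reserved), default mask N/A


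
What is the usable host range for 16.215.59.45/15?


Network: 16.214.0.0
Broadcast: 16.215.255.255
First usable = network + 1
Last usable = broadcast - 1
Range: 16.214.0.1 to 16.215.255.254


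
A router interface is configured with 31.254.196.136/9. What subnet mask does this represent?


/9 means 9 network bits, 23 host bits
Binary: 11111111100000000000000000000000
Mask: 255.128.0.0


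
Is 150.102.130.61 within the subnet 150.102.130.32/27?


Subnet network: 150.102.130.32
Test IP AND mask: 150.102.130.32
Yes, 150.102.130.61 is in 150.102.130.32/27


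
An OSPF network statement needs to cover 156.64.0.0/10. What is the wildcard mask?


Subnet mask: 255.192.0.0
Wildcard = 255.255.255.255 - subnet mask
255 - 255 = 0
255 - 192 = 63
255 - 0 = 255
255 - 0 = 255
Wildcard: 0.63.255.255


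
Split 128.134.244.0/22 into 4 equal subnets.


New prefix = 22 + 2 = 24
Each subnet has 256 addresses
  128.134.244.0/24
  128.134.245.0/24
  128.134.246.0/24
  128.134.247.0/24
Subnets: 128.134.244.0/24, 128.134.245.0/24, 128.134.246.0/24, 128.134.247.0/24


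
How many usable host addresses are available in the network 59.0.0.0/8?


Host bits = 32 - 8 = 24
Total addresses = 2^24 = 16777216
Usable = total - 2 (network and broadcast)
Usable hosts: 16777214


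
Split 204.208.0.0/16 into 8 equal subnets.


New prefix = 16 + 3 = 19
Each subnet has 8192 addresses
  204.208.0.0/19
  204.208.32.0/19
  204.208.64.0/19
  204.208.96.0/19
  204.208.128.0/19
  204.208.160.0/19
  204.208.192.0/19
  204.208.224.0/19
Subnets: 204.208.0.0/19, 204.208.32.0/19, 204.208.64.0/19, 204.208.96.0/19, 204.208.128.0/19, 204.208.160.0/19, 204.208.192.0/19, 204.208.224.0/19


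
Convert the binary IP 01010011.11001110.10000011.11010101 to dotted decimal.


01010011 = 83
11001110 = 206
10000011 = 131
11010101 = 213
IP: 83.206.131.213


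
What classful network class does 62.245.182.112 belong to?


First octet: 62
Binary: 00111110
0xxxxxxx -> Class A (1-126)
Class A, default mask 255.0.0.0 (/8)


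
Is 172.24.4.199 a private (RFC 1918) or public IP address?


RFC 1918 private ranges:
  10.0.0.0/8 (10.0.0.0 - 10.255.255.255)
  172.16.0.0/12 (172.16.0.0 - 172.31.255.255)
  192.168.0.0/16 (192.168.0.0 - 192.168.255.255)
Private (in 172.16.0.0/12)


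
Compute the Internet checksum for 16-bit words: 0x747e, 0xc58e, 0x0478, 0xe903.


Sum all words (with carry folding):
+ 0x747e = 0x747e
+ 0xc58e = 0x3a0d
+ 0x0478 = 0x3e85
+ 0xe903 = 0x2789
One's complement: ~0x2789
Checksum = 0xd876


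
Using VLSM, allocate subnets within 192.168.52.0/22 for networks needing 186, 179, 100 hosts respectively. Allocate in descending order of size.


186 hosts -> /24 (254 usable): 192.168.52.0/24
179 hosts -> /24 (254 usable): 192.168.53.0/24
100 hosts -> /25 (126 usable): 192.168.54.0/25
Allocation: 192.168.52.0/24 (186 hosts, 254 usable); 192.168.53.0/24 (179 hosts, 254 usable); 192.168.54.0/25 (100 hosts, 126 usable)


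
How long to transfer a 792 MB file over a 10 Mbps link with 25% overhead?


Effective throughput = 10 * (1 - 25/100) = 7.5 Mbps
File size in Mb = 792 * 8 = 6336 Mb
Time = 6336 / 7.5
Time = 844.8 seconds


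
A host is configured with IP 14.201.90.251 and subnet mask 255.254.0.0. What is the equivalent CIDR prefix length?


Binary: 11111111.11111110.00000000.00000000
Count leading 1s
Prefix: /15


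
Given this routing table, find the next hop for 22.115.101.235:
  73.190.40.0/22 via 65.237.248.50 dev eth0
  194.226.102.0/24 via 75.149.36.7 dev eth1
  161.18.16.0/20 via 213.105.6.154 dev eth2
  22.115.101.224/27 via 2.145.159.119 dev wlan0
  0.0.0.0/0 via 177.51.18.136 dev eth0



Longest prefix match for 22.115.101.235:
  /22 73.190.40.0: no
  /24 194.226.102.0: no
  /20 161.18.16.0: no
  /27 22.115.101.224: MATCH
  /0 0.0.0.0: MATCH
Selected: next-hop 2.145.159.119 via wlan0 (matched /27)


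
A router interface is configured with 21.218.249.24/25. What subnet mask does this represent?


/25 means 25 network bits, 7 host bits
Binary: 11111111111111111111111110000000
Mask: 255.255.255.128


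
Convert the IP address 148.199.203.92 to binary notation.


148 = 10010100
199 = 11000111
203 = 11001011
92 = 01011100
Binary: 10010100.11000111.11001011.01011100


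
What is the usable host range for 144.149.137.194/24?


Network: 144.149.137.0
Broadcast: 144.149.137.255
First usable = network + 1
Last usable = broadcast - 1
Range: 144.149.137.1 to 144.149.137.254


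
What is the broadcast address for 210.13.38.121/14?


Network: 210.12.0.0/14
Host bits = 18
Set all host bits to 1:
Broadcast: 210.15.255.255


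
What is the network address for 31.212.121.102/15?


IP:   00011111.11010100.01111001.01100110
Mask: 11111111.11111110.00000000.00000000
AND operation:
Net:  00011111.11010100.00000000.00000000
Network: 31.212.0.0/15


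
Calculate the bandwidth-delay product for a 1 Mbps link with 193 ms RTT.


BDP = bandwidth * RTT
= 1 Mbps * 193 ms
= 1 * 1e6 * 193 / 1000 bits
= 193000 bits
= 24125 bytes
= 23.5596 KB
BDP = 193000 bits (24125 bytes)


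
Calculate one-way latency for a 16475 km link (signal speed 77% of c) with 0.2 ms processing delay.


Speed = 0.77 * 3e5 km/s = 231000 km/s
Propagation delay = 16475 / 231000 = 0.0713 s = 71.3203 ms
Processing delay = 0.2 ms
Total one-way latency = 71.5203 ms


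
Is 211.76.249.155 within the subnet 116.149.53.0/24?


Subnet network: 116.149.53.0
Test IP AND mask: 211.76.249.0
No, 211.76.249.155 is not in 116.149.53.0/24


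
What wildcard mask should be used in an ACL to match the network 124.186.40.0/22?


Subnet mask: 255.255.252.0
Wildcard = 255.255.255.255 - subnet mask
255 - 255 = 0
255 - 255 = 0
255 - 252 = 3
255 - 0 = 255
Wildcard: 0.0.3.255


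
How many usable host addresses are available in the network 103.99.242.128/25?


Host bits = 32 - 25 = 7
Total addresses = 2^7 = 128
Usable = total - 2 (network and broadcast)
Usable hosts: 126


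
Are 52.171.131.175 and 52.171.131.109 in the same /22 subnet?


Mask: 255.255.252.0
52.171.131.175 AND mask = 52.171.128.0
52.171.131.109 AND mask = 52.171.128.0
Yes, same subnet (52.171.128.0)


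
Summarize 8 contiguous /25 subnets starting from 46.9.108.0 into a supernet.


Original prefix: /25
Number of subnets: 8 = 2^3
New prefix = 25 - 3 = 22
Supernet: 46.9.108.0/22


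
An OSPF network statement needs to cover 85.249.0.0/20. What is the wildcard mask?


Subnet mask: 255.255.240.0
Wildcard = 255.255.255.255 - subnet mask
255 - 255 = 0
255 - 255 = 0
255 - 240 = 15
255 - 0 = 255
Wildcard: 0.0.15.255


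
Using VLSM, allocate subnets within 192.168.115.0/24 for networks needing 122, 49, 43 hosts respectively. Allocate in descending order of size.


122 hosts -> /25 (126 usable): 192.168.115.0/25
49 hosts -> /26 (62 usable): 192.168.115.128/26
43 hosts -> /26 (62 usable): 192.168.115.192/26
Allocation: 192.168.115.0/25 (122 hosts, 126 usable); 192.168.115.128/26 (49 hosts, 62 usable); 192.168.115.192/26 (43 hosts, 62 usable)


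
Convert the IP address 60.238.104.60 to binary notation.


60 = 00111100
238 = 11101110
104 = 01101000
60 = 00111100
Binary: 00111100.11101110.01101000.00111100


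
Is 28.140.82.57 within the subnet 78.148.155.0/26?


Subnet network: 78.148.155.0
Test IP AND mask: 28.140.82.0
No, 28.140.82.57 is not in 78.148.155.0/26


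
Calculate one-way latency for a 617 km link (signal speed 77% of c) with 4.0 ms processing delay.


Speed = 0.77 * 3e5 km/s = 231000 km/s
Propagation delay = 617 / 231000 = 0.0027 s = 2.671 ms
Processing delay = 4.0 ms
Total one-way latency = 6.671 ms


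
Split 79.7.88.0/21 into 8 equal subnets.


New prefix = 21 + 3 = 24
Each subnet has 256 addresses
  79.7.88.0/24
  79.7.89.0/24
  79.7.90.0/24
  79.7.91.0/24
  79.7.92.0/24
  79.7.93.0/24
  79.7.94.0/24
  79.7.95.0/24
Subnets: 79.7.88.0/24, 79.7.89.0/24, 79.7.90.0/24, 79.7.91.0/24, 79.7.92.0/24, 79.7.93.0/24, 79.7.94.0/24, 79.7.95.0/24


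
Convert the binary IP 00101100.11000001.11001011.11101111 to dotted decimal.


00101100 = 44
11000001 = 193
11001011 = 203
11101111 = 239
IP: 44.193.203.239


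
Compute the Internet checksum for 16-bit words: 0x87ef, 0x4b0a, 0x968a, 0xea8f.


Sum all words (with carry folding):
+ 0x87ef = 0x87ef
+ 0x4b0a = 0xd2f9
+ 0x968a = 0x6984
+ 0xea8f = 0x5414
One's complement: ~0x5414
Checksum = 0xabeb


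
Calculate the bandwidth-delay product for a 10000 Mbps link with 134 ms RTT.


BDP = bandwidth * RTT
= 10000 Mbps * 134 ms
= 10000 * 1e6 * 134 / 1000 bits
= 1340000000 bits
= 167500000 bytes
= 163574.2188 KB
BDP = 1340000000 bits (167500000 bytes)


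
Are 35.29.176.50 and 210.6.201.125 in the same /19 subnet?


Mask: 255.255.224.0
35.29.176.50 AND mask = 35.29.160.0
210.6.201.125 AND mask = 210.6.192.0
No, different subnets (35.29.160.0 vs 210.6.192.0)


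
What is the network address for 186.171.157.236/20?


IP:   10111010.10101011.10011101.11101100
Mask: 11111111.11111111.11110000.00000000
AND operation:
Net:  10111010.10101011.10010000.00000000
Network: 186.171.144.0/20


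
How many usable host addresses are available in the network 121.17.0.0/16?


Host bits = 32 - 16 = 16
Total addresses = 2^16 = 65536
Usable = total - 2 (network and broadcast)
Usable hosts: 65534


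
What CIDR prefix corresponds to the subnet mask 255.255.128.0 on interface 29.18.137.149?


Binary: 11111111.11111111.10000000.00000000
Count leading 1s
Prefix: /17


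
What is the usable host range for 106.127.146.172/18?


Network: 106.127.128.0
Broadcast: 106.127.191.255
First usable = network + 1
Last usable = broadcast - 1
Range: 106.127.128.1 to 106.127.191.254


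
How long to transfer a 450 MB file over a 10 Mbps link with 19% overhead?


Effective throughput = 10 * (1 - 19/100) = 8.1 Mbps
File size in Mb = 450 * 8 = 3600 Mb
Time = 3600 / 8.1
Time = 444.4444 seconds


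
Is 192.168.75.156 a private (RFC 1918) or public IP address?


RFC 1918 private ranges:
  10.0.0.0/8 (10.0.0.0 - 10.255.255.255)
  172.16.0.0/12 (172.16.0.0 - 172.31.255.255)
  192.168.0.0/16 (192.168.0.0 - 192.168.255.255)
Private (in 192.168.0.0/16)


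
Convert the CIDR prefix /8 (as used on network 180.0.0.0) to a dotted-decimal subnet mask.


/8 means 8 network bits, 24 host bits
Binary: 11111111000000000000000000000000
Mask: 255.0.0.0


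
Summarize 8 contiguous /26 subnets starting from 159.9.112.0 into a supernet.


Original prefix: /26
Number of subnets: 8 = 2^3
New prefix = 26 - 3 = 23
Supernet: 159.9.112.0/23


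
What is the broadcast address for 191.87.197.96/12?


Network: 191.80.0.0/12
Host bits = 20
Set all host bits to 1:
Broadcast: 191.95.255.255


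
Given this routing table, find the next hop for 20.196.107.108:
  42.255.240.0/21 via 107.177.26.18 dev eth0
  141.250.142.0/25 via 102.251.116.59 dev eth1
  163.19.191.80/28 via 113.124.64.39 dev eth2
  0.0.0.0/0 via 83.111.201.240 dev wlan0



Longest prefix match for 20.196.107.108:
  /21 42.255.240.0: no
  /25 141.250.142.0: no
  /28 163.19.191.80: no
  /0 0.0.0.0: MATCH
Selected: next-hop 83.111.201.240 via wlan0 (matched /0)


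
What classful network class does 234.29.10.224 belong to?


First octet: 234
Binary: 11101010
1110xxxx -> Class D (224-239)
Class D (multicast), default mask N/A


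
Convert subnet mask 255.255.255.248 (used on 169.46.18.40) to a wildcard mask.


Subnet mask: 255.255.255.248
Wildcard = 255.255.255.255 - subnet mask
255 - 255 = 0
255 - 255 = 0
255 - 255 = 0
255 - 248 = 7
Wildcard: 0.0.0.7


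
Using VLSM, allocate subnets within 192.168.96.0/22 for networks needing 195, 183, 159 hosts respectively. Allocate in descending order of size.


195 hosts -> /24 (254 usable): 192.168.96.0/24
183 hosts -> /24 (254 usable): 192.168.97.0/24
159 hosts -> /24 (254 usable): 192.168.98.0/24
Allocation: 192.168.96.0/24 (195 hosts, 254 usable); 192.168.97.0/24 (183 hosts, 254 usable); 192.168.98.0/24 (159 hosts, 254 usable)


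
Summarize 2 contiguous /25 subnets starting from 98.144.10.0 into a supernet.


Original prefix: /25
Number of subnets: 2 = 2^1
New prefix = 25 - 1 = 24
Supernet: 98.144.10.0/24


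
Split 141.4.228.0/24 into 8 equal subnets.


New prefix = 24 + 3 = 27
Each subnet has 32 addresses
  141.4.228.0/27
  141.4.228.32/27
  141.4.228.64/27
  141.4.228.96/27
  141.4.228.128/27
  141.4.228.160/27
  141.4.228.192/27
  141.4.228.224/27
Subnets: 141.4.228.0/27, 141.4.228.32/27, 141.4.228.64/27, 141.4.228.96/27, 141.4.228.128/27, 141.4.228.160/27, 141.4.228.192/27, 141.4.228.224/27


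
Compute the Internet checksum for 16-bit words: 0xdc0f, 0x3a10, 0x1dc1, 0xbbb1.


Sum all words (with carry folding):
+ 0xdc0f = 0xdc0f
+ 0x3a10 = 0x1620
+ 0x1dc1 = 0x33e1
+ 0xbbb1 = 0xef92
One's complement: ~0xef92
Checksum = 0x106d


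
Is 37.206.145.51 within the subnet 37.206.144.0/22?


Subnet network: 37.206.144.0
Test IP AND mask: 37.206.144.0
Yes, 37.206.145.51 is in 37.206.144.0/22


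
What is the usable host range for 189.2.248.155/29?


Network: 189.2.248.152
Broadcast: 189.2.248.159
First usable = network + 1
Last usable = broadcast - 1
Range: 189.2.248.153 to 189.2.248.158


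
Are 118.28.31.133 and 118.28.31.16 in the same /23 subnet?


Mask: 255.255.254.0
118.28.31.133 AND mask = 118.28.30.0
118.28.31.16 AND mask = 118.28.30.0
Yes, same subnet (118.28.30.0)


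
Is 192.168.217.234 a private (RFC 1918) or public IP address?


RFC 1918 private ranges:
  10.0.0.0/8 (10.0.0.0 - 10.255.255.255)
  172.16.0.0/12 (172.16.0.0 - 172.31.255.255)
  192.168.0.0/16 (192.168.0.0 - 192.168.255.255)
Private (in 192.168.0.0/16)


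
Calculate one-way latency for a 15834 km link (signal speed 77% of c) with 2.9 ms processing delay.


Speed = 0.77 * 3e5 km/s = 231000 km/s
Propagation delay = 15834 / 231000 = 0.0685 s = 68.5455 ms
Processing delay = 2.9 ms
Total one-way latency = 71.4455 ms


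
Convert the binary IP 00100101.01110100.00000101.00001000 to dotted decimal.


00100101 = 37
01110100 = 116
00000101 = 5
00001000 = 8
IP: 37.116.5.8


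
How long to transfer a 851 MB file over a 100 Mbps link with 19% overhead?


Effective throughput = 100 * (1 - 19/100) = 81 Mbps
File size in Mb = 851 * 8 = 6808 Mb
Time = 6808 / 81
Time = 84.0494 seconds


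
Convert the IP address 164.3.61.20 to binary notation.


164 = 10100100
3 = 00000011
61 = 00111101
20 = 00010100
Binary: 10100100.00000011.00111101.00010100


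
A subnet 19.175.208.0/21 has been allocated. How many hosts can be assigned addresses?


Host bits = 32 - 21 = 11
Total addresses = 2^11 = 2048
Usable = total - 2 (network and broadcast)
Usable hosts: 2046


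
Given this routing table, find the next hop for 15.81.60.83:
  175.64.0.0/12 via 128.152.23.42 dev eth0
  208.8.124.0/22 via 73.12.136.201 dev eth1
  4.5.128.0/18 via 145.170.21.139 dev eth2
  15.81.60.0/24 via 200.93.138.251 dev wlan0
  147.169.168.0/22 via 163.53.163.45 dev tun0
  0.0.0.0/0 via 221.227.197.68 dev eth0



Longest prefix match for 15.81.60.83:
  /12 175.64.0.0: no
  /22 208.8.124.0: no
  /18 4.5.128.0: no
  /24 15.81.60.0: MATCH
  /22 147.169.168.0: no
  /0 0.0.0.0: MATCH
Selected: next-hop 200.93.138.251 via wlan0 (matched /24)


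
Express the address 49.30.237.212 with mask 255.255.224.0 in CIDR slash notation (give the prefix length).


Binary: 11111111.11111111.11100000.00000000
Count leading 1s
Prefix: /19


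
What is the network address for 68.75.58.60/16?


IP:   01000100.01001011.00111010.00111100
Mask: 11111111.11111111.00000000.00000000
AND operation:
Net:  01000100.01001011.00000000.00000000
Network: 68.75.0.0/16


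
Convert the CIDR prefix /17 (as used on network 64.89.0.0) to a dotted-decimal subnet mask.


/17 means 17 network bits, 15 host bits
Binary: 11111111111111111000000000000000
Mask: 255.255.128.0


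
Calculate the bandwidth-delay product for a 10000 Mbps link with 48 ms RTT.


BDP = bandwidth * RTT
= 10000 Mbps * 48 ms
= 10000 * 1e6 * 48 / 1000 bits
= 480000000 bits
= 60000000 bytes
= 58593.75 KB
BDP = 480000000 bits (60000000 bytes)


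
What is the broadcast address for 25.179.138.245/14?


Network: 25.176.0.0/14
Host bits = 18
Set all host bits to 1:
Broadcast: 25.179.255.255


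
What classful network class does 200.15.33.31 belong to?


First octet: 200
Binary: 11001000
110xxxxx -> Class C (192-223)
Class C, default mask 255.255.255.0 (/24)


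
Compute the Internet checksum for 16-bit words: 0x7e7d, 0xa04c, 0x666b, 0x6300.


Sum all words (with carry folding):
+ 0x7e7d = 0x7e7d
+ 0xa04c = 0x1eca
+ 0x666b = 0x8535
+ 0x6300 = 0xe835
One's complement: ~0xe835
Checksum = 0x17ca


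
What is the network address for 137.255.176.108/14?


IP:   10001001.11111111.10110000.01101100
Mask: 11111111.11111100.00000000.00000000
AND operation:
Net:  10001001.11111100.00000000.00000000
Network: 137.252.0.0/14


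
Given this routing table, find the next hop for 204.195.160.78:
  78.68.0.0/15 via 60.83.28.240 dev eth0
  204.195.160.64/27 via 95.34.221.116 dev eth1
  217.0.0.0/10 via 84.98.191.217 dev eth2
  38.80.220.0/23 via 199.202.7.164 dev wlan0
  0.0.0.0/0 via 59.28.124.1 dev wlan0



Longest prefix match for 204.195.160.78:
  /15 78.68.0.0: no
  /27 204.195.160.64: MATCH
  /10 217.0.0.0: no
  /23 38.80.220.0: no
  /0 0.0.0.0: MATCH
Selected: next-hop 95.34.221.116 via eth1 (matched /27)


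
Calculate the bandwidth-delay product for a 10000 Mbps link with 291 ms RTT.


BDP = bandwidth * RTT
= 10000 Mbps * 291 ms
= 10000 * 1e6 * 291 / 1000 bits
= 2910000000 bits
= 363750000 bytes
= 355224.6094 KB
BDP = 2910000000 bits (363750000 bytes)


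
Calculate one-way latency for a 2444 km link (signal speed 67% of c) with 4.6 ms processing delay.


Speed = 0.67 * 3e5 km/s = 201000 km/s
Propagation delay = 2444 / 201000 = 0.0122 s = 12.1592 ms
Processing delay = 4.6 ms
Total one-way latency = 16.7592 ms


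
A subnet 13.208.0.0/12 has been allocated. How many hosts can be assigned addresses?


Host bits = 32 - 12 = 20
Total addresses = 2^20 = 1048576
Usable = total - 2 (network and broadcast)
Usable hosts: 1048574


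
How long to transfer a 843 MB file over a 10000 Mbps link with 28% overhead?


Effective throughput = 10000 * (1 - 28/100) = 7200 Mbps
File size in Mb = 843 * 8 = 6744 Mb
Time = 6744 / 7200
Time = 0.9367 seconds


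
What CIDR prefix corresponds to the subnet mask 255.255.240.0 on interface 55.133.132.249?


Binary: 11111111.11111111.11110000.00000000
Count leading 1s
Prefix: /20


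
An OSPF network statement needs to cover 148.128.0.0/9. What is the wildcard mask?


Subnet mask: 255.128.0.0
Wildcard = 255.255.255.255 - subnet mask
255 - 255 = 0
255 - 128 = 127
255 - 0 = 255
255 - 0 = 255
Wildcard: 0.127.255.255


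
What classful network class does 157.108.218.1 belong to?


First octet: 157
Binary: 10011101
10xxxxxx -> Class B (128-191)
Class B, default mask 255.255.0.0 (/16)


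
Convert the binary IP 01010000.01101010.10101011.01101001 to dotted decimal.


01010000 = 80
01101010 = 106
10101011 = 171
01101001 = 105
IP: 80.106.171.105


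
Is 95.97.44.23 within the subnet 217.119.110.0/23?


Subnet network: 217.119.110.0
Test IP AND mask: 95.97.44.0
No, 95.97.44.23 is not in 217.119.110.0/23


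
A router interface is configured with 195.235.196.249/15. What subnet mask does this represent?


/15 means 15 network bits, 17 host bits
Binary: 11111111111111100000000000000000
Mask: 255.254.0.0


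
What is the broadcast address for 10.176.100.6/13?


Network: 10.176.0.0/13
Host bits = 19
Set all host bits to 1:
Broadcast: 10.183.255.255


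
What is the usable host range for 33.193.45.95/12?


Network: 33.192.0.0
Broadcast: 33.207.255.255
First usable = network + 1
Last usable = broadcast - 1
Range: 33.192.0.1 to 33.207.255.254


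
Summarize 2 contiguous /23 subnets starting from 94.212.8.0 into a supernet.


Original prefix: /23
Number of subnets: 2 = 2^1
New prefix = 23 - 1 = 22
Supernet: 94.212.8.0/22


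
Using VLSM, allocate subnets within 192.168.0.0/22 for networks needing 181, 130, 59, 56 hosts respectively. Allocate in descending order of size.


181 hosts -> /24 (254 usable): 192.168.0.0/24
130 hosts -> /24 (254 usable): 192.168.1.0/24
59 hosts -> /26 (62 usable): 192.168.2.0/26
56 hosts -> /26 (62 usable): 192.168.2.64/26
Allocation: 192.168.0.0/24 (181 hosts, 254 usable); 192.168.1.0/24 (130 hosts, 254 usable); 192.168.2.0/26 (59 hosts, 62 usable); 192.168.2.64/26 (56 hosts, 62 usable)


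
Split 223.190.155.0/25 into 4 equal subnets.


New prefix = 25 + 2 = 27
Each subnet has 32 addresses
  223.190.155.0/27
  223.190.155.32/27
  223.190.155.64/27
  223.190.155.96/27
Subnets: 223.190.155.0/27, 223.190.155.32/27, 223.190.155.64/27, 223.190.155.96/27


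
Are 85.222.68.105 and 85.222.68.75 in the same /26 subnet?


Mask: 255.255.255.192
85.222.68.105 AND mask = 85.222.68.64
85.222.68.75 AND mask = 85.222.68.64
Yes, same subnet (85.222.68.64)


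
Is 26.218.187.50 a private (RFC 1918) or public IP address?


RFC 1918 private ranges:
  10.0.0.0/8 (10.0.0.0 - 10.255.255.255)
  172.16.0.0/12 (172.16.0.0 - 172.31.255.255)
  192.168.0.0/16 (192.168.0.0 - 192.168.255.255)
Public (not in any RFC 1918 range)


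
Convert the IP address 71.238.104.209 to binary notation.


71 = 01000111
238 = 11101110
104 = 01101000
209 = 11010001
Binary: 01000111.11101110.01101000.11010001


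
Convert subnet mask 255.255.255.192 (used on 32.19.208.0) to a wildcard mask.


Subnet mask: 255.255.255.192
Wildcard = 255.255.255.255 - subnet mask
255 - 255 = 0
255 - 255 = 0
255 - 255 = 0
255 - 192 = 63
Wildcard: 0.0.0.63


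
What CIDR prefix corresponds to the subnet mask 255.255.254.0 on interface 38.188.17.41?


Binary: 11111111.11111111.11111110.00000000
Count leading 1s
Prefix: /23


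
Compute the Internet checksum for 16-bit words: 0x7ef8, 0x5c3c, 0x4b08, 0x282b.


Sum all words (with carry folding):
+ 0x7ef8 = 0x7ef8
+ 0x5c3c = 0xdb34
+ 0x4b08 = 0x263d
+ 0x282b = 0x4e68
One's complement: ~0x4e68
Checksum = 0xb197


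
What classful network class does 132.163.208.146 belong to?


First octet: 132
Binary: 10000100
10xxxxxx -> Class B (128-191)
Class B, default mask 255.255.0.0 (/16)


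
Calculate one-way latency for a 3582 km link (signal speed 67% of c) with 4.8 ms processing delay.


Speed = 0.67 * 3e5 km/s = 201000 km/s
Propagation delay = 3582 / 201000 = 0.0178 s = 17.8209 ms
Processing delay = 4.8 ms
Total one-way latency = 22.6209 ms


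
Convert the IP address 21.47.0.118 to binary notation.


21 = 00010101
47 = 00101111
0 = 00000000
118 = 01110110
Binary: 00010101.00101111.00000000.01110110


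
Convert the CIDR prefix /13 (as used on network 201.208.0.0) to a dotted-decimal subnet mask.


/13 means 13 network bits, 19 host bits
Binary: 11111111111110000000000000000000
Mask: 255.248.0.0


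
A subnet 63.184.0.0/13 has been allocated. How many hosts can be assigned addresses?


Host bits = 32 - 13 = 19
Total addresses = 2^19 = 524288
Usable = total - 2 (network and broadcast)
Usable hosts: 524286


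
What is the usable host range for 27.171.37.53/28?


Network: 27.171.37.48
Broadcast: 27.171.37.63
First usable = network + 1
Last usable = broadcast - 1
Range: 27.171.37.49 to 27.171.37.62


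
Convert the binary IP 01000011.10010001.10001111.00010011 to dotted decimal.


01000011 = 67
10010001 = 145
10001111 = 143
00010011 = 19
IP: 67.145.143.19


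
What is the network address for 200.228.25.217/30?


IP:   11001000.11100100.00011001.11011001
Mask: 11111111.11111111.11111111.11111100
AND operation:
Net:  11001000.11100100.00011001.11011000
Network: 200.228.25.216/30


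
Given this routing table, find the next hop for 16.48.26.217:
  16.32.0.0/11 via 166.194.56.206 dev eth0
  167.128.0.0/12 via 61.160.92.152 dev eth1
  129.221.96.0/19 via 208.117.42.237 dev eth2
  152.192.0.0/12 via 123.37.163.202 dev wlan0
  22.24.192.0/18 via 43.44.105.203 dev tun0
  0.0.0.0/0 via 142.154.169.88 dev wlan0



Longest prefix match for 16.48.26.217:
  /11 16.32.0.0: MATCH
  /12 167.128.0.0: no
  /19 129.221.96.0: no
  /12 152.192.0.0: no
  /18 22.24.192.0: no
  /0 0.0.0.0: MATCH
Selected: next-hop 166.194.56.206 via eth0 (matched /11)


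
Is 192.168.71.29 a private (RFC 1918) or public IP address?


RFC 1918 private ranges:
  10.0.0.0/8 (10.0.0.0 - 10.255.255.255)
  172.16.0.0/12 (172.16.0.0 - 172.31.255.255)
  192.168.0.0/16 (192.168.0.0 - 192.168.255.255)
Private (in 192.168.0.0/16)


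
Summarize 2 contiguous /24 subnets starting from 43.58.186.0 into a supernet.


Original prefix: /24
Number of subnets: 2 = 2^1
New prefix = 24 - 1 = 23
Supernet: 43.58.186.0/23


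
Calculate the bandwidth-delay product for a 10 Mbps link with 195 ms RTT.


BDP = bandwidth * RTT
= 10 Mbps * 195 ms
= 10 * 1e6 * 195 / 1000 bits
= 1950000 bits
= 243750 bytes
= 238.0371 KB
BDP = 1950000 bits (243750 bytes)


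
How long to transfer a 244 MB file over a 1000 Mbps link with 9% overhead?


Effective throughput = 1000 * (1 - 9/100) = 910 Mbps
File size in Mb = 244 * 8 = 1952 Mb
Time = 1952 / 910
Time = 2.1451 seconds


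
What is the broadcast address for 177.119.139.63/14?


Network: 177.116.0.0/14
Host bits = 18
Set all host bits to 1:
Broadcast: 177.119.255.255


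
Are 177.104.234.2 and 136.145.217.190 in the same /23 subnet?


Mask: 255.255.254.0
177.104.234.2 AND mask = 177.104.234.0
136.145.217.190 AND mask = 136.145.216.0
No, different subnets (177.104.234.0 vs 136.145.216.0)


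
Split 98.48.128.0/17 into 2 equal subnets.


New prefix = 17 + 1 = 18
Each subnet has 16384 addresses
  98.48.128.0/18
  98.48.192.0/18
Subnets: 98.48.128.0/18, 98.48.192.0/18


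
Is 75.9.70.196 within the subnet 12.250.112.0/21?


Subnet network: 12.250.112.0
Test IP AND mask: 75.9.64.0
No, 75.9.70.196 is not in 12.250.112.0/21


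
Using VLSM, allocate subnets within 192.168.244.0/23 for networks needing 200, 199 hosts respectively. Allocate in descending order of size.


200 hosts -> /24 (254 usable): 192.168.244.0/24
199 hosts -> /24 (254 usable): 192.168.245.0/24
Allocation: 192.168.244.0/24 (200 hosts, 254 usable); 192.168.245.0/24 (199 hosts, 254 usable)


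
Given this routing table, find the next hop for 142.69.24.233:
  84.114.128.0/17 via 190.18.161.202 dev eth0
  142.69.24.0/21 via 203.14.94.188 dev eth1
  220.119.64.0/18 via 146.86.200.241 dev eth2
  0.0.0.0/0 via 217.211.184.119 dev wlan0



Longest prefix match for 142.69.24.233:
  /17 84.114.128.0: no
  /21 142.69.24.0: MATCH
  /18 220.119.64.0: no
  /0 0.0.0.0: MATCH
Selected: next-hop 203.14.94.188 via eth1 (matched /21)


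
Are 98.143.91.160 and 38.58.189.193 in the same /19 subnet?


Mask: 255.255.224.0
98.143.91.160 AND mask = 98.143.64.0
38.58.189.193 AND mask = 38.58.160.0
No, different subnets (98.143.64.0 vs 38.58.160.0)


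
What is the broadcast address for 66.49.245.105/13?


Network: 66.48.0.0/13
Host bits = 19
Set all host bits to 1:
Broadcast: 66.55.255.255


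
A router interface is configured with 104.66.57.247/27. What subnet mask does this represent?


/27 means 27 network bits, 5 host bits
Binary: 11111111111111111111111111100000
Mask: 255.255.255.224


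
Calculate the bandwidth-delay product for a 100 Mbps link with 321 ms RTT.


BDP = bandwidth * RTT
= 100 Mbps * 321 ms
= 100 * 1e6 * 321 / 1000 bits
= 32100000 bits
= 4012500 bytes
= 3918.457 KB
BDP = 32100000 bits (4012500 bytes)


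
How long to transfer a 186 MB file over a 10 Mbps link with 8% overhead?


Effective throughput = 10 * (1 - 8/100) = 9.2 Mbps
File size in Mb = 186 * 8 = 1488 Mb
Time = 1488 / 9.2
Time = 161.7391 seconds


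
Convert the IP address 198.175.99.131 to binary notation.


198 = 11000110
175 = 10101111
99 = 01100011
131 = 10000011
Binary: 11000110.10101111.01100011.10000011


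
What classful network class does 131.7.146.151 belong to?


First octet: 131
Binary: 10000011
10xxxxxx -> Class B (128-191)
Class B, default mask 255.255.0.0 (/16)


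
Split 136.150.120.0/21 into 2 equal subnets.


New prefix = 21 + 1 = 22
Each subnet has 1024 addresses
  136.150.120.0/22
  136.150.124.0/22
Subnets: 136.150.120.0/22, 136.150.124.0/22


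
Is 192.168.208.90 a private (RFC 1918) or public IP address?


RFC 1918 private ranges:
  10.0.0.0/8 (10.0.0.0 - 10.255.255.255)
  172.16.0.0/12 (172.16.0.0 - 172.31.255.255)
  192.168.0.0/16 (192.168.0.0 - 192.168.255.255)
Private (in 192.168.0.0/16)


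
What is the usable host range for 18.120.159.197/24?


Network: 18.120.159.0
Broadcast: 18.120.159.255
First usable = network + 1
Last usable = broadcast - 1
Range: 18.120.159.1 to 18.120.159.254


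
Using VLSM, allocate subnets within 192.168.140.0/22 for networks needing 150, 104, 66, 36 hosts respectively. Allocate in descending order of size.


150 hosts -> /24 (254 usable): 192.168.140.0/24
104 hosts -> /25 (126 usable): 192.168.141.0/25
66 hosts -> /25 (126 usable): 192.168.141.128/25
36 hosts -> /26 (62 usable): 192.168.142.0/26
Allocation: 192.168.140.0/24 (150 hosts, 254 usable); 192.168.141.0/25 (104 hosts, 126 usable); 192.168.141.128/25 (66 hosts, 126 usable); 192.168.142.0/26 (36 hosts, 62 usable)


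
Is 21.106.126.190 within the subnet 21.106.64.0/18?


Subnet network: 21.106.64.0
Test IP AND mask: 21.106.64.0
Yes, 21.106.126.190 is in 21.106.64.0/18


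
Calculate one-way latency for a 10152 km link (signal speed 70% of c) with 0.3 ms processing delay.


Speed = 0.7 * 3e5 km/s = 210000 km/s
Propagation delay = 10152 / 210000 = 0.0483 s = 48.3429 ms
Processing delay = 0.3 ms
Total one-way latency = 48.6429 ms


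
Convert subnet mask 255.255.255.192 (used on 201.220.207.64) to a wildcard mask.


Subnet mask: 255.255.255.192
Wildcard = 255.255.255.255 - subnet mask
255 - 255 = 0
255 - 255 = 0
255 - 255 = 0
255 - 192 = 63
Wildcard: 0.0.0.63


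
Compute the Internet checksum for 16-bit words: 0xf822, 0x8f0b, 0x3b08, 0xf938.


Sum all words (with carry folding):
+ 0xf822 = 0xf822
+ 0x8f0b = 0x872e
+ 0x3b08 = 0xc236
+ 0xf938 = 0xbb6f
One's complement: ~0xbb6f
Checksum = 0x4490


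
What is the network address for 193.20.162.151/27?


IP:   11000001.00010100.10100010.10010111
Mask: 11111111.11111111.11111111.11100000
AND operation:
Net:  11000001.00010100.10100010.10000000
Network: 193.20.162.128/27


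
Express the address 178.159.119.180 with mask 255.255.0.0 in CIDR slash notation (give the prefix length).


Binary: 11111111.11111111.00000000.00000000
Count leading 1s
Prefix: /16


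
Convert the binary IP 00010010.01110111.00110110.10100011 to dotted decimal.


00010010 = 18
01110111 = 119
00110110 = 54
10100011 = 163
IP: 18.119.54.163


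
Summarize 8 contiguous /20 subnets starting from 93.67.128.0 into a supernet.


Original prefix: /20
Number of subnets: 8 = 2^3
New prefix = 20 - 3 = 17
Supernet: 93.67.128.0/17


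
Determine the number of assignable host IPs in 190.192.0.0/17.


Host bits = 32 - 17 = 15
Total addresses = 2^15 = 32768
Usable = total - 2 (network and broadcast)
Usable hosts: 32766
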